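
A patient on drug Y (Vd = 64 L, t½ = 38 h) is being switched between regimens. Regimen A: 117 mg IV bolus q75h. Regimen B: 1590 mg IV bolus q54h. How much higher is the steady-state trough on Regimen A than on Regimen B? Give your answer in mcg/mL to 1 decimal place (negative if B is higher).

Regimen A: f = (1/2)^(75/38) ≈ 0.2546; Cmin,ss = (117/64)·f/(1−f) ≈ 0.624 mcg/mL.
Regimen B: f = (1/2)^(54/38) ≈ 0.3734; Cmin,ss = (1590/64)·f/(1−f) ≈ 14.805 mcg/mL.
Difference ≈ 0.624 − 14.805 ≈ -14.181 mcg/mL.

-14.2 mcg/mL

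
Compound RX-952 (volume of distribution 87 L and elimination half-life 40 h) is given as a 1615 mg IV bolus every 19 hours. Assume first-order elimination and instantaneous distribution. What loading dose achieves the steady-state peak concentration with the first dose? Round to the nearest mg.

5757 mg

f = (1/2)^(19/40) ≈ 0.719467; accumulation ratio R = 1/(1−f) ≈ 3.56464.
Loading dose to hit Cmax,ss on first dose: D_load = D_maint·R ≈ 1615 × 3.56464 ≈ 5756.89 mg.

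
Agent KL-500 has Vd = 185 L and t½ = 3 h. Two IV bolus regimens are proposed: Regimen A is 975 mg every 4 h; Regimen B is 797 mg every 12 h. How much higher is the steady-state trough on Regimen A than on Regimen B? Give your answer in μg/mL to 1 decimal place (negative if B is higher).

3.2 μg/mL

Regimen A: f = (1/2)^(4/3) ≈ 0.3969; Cmin,ss = (975/185)·f/(1−f) ≈ 3.468 μg/mL.
Regimen B: f = (1/2)^(12/3) ≈ 0.0625; Cmin,ss = (797/185)·f/(1−f) ≈ 0.287 μg/mL.
Difference ≈ 3.468 − 0.287 ≈ 3.181 μg/mL.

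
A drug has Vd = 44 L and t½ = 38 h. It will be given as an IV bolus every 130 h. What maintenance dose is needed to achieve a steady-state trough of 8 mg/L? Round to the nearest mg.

3418 mg

τ/t½ = 130/38 ≈ 3.4211, so f = (1/2)^(130/38) ≈ 0.093360.
Cmin,ss = (D/Vd)·f/(1−f), so D = Cmin,ss·Vd·(1−f)/f.
D = 8 × 44 × (1−f)/f ≈ 8 × 44 × 9.71123 ≈ 3418.35 mg.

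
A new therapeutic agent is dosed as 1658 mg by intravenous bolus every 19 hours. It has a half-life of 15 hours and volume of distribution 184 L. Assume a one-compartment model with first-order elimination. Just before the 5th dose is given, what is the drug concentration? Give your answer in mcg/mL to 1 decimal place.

6.2 mcg/mL

f = (1/2)^(τ/t½) = (1/2)^(19/15) ≈ 0.4156.
C₀ = D/Vd = 1658/184 ≈ 9.011 mcg/mL.
Before the 5th dose, 4 doses have been given. Superposition: Cmin = C₀·(f + f² + … + f^4).
≈ 9.011 × (0.4156 + 0.1727 + 0.0718 + 0.0298) ≈ 9.011 × 0.6899 ≈ 6.217 mcg/mL.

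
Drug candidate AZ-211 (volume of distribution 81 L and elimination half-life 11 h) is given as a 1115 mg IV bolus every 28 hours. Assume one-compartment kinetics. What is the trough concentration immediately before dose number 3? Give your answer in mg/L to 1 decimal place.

f = (1/2)^(τ/t½) = (1/2)^(28/11) ≈ 0.1713.
C₀ = D/Vd = 1115/81 ≈ 13.765 mg/L.
Before the 3rd dose, 2 doses have been given. Superposition: Cmin = C₀·(f + f²).
≈ 13.765 × (0.1713 + 0.0293) ≈ 13.765 × 0.2006 ≈ 2.761 mg/L.

2.8 mg/L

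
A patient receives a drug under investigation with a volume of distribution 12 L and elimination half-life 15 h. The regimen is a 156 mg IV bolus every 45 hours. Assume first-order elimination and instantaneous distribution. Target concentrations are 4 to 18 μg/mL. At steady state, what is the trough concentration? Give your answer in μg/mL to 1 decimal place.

The dosing interval is 3 half-lives, so f = 2^(−3) = 0.125.
At steady state, R = 1/(1 − 0.125) = 8/7.
Single-dose peak C₀ = D/Vd = 156/12 = 13 μg/mL.
Steady-state peak Cmax,ss = C₀·R = 13 × 8/7 ≈ 14.857 μg/mL.
Steady-state trough Cmin,ss = Cmax,ss·f ≈ 14.857 × 0.125 ≈ 1.857 μg/mL.
Trough 1.9 μg/mL vs MEC 4 μg/mL: subtherapeutic.

1.9 μg/mL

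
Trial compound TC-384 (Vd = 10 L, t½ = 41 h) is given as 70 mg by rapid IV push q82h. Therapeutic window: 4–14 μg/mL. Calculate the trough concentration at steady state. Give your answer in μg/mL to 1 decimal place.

τ = 82 h = 2 half-lives, so f = (1/2)^2 = 0.25.
Accumulation ratio R = 1/(1 − f) = 1/0.75 = 4/3.
Single-dose peak C₀ = D/Vd = 70/10 = 7 μg/mL.
Steady-state peak Cmax,ss = C₀·R = 7 × 4/3 ≈ 9.333 μg/mL.
Steady-state trough Cmin,ss = Cmax,ss·f ≈ 9.333 × 0.25 ≈ 2.333 μg/mL.
Trough 2.3 μg/mL vs MEC 4 μg/mL: subtherapeutic.

2.3 μg/mL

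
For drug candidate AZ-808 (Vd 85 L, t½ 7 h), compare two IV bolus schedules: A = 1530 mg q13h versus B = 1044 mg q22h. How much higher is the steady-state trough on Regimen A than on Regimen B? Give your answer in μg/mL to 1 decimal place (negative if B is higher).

Regimen A: f = (1/2)^(13/7) ≈ 0.2760; Cmin,ss = (1530/85)·f/(1−f) ≈ 6.862 μg/mL.
Regimen B: f = (1/2)^(22/7) ≈ 0.1132; Cmin,ss = (1044/85)·f/(1−f) ≈ 1.568 μg/mL.
Difference ≈ 6.862 − 1.568 ≈ 5.294 μg/mL.

5.3 μg/mL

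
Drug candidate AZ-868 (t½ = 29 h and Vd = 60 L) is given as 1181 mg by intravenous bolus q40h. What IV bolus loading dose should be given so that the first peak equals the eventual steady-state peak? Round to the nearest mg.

f = (1/2)^(40/29) ≈ 0.384403; accumulation ratio R = 1/(1−f) ≈ 1.62444.
Loading dose to hit Cmax,ss on first dose: D_load = D_maint·R ≈ 1181 × 1.62444 ≈ 1918.46 mg.

1918 mg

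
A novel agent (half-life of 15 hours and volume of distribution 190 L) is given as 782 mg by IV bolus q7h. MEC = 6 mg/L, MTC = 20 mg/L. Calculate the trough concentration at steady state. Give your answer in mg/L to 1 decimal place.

10.8 mg/L

τ/t½ = 7/15 ≈ 0.46667, so fraction remaining f = (1/2)^(7/15) ≈ 0.7236.
Each bolus raises the concentration by D/Vd = 782/190 ≈ 4.116 mg/L.
Steady-state trough Cmin,ss = C₀·f/(1−f) ≈ 4.116 × 0.7236/0.2764 ≈ 10.775 mg/L.
Trough 10.8 mg/L vs MEC 6 mg/L: adequate.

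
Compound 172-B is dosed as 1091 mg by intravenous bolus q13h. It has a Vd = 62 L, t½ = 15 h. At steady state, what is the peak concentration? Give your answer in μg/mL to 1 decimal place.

39.0 μg/mL

k = ln2/t½ = ln2/15 ≈ 0.046210 h⁻¹; fraction remaining f = e^(−kτ) = e^(−0.046210×13) ≈ 0.5484.
At steady state, accumulation factor R = 1/(1 − e^(−kτ)) ≈ 2.2143.
Single-dose peak C₀ = D/Vd = 1091/62 ≈ 17.597 μg/mL.
Steady-state peak Cmax,ss = C₀·R ≈ 17.597 × 2.2143 ≈ 38.965 μg/mL.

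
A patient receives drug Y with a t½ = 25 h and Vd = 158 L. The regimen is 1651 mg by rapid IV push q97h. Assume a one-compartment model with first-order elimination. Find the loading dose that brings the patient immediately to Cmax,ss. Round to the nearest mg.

f = (1/2)^(97/25) ≈ 0.067921; accumulation ratio R = 1/(1−f) ≈ 1.07287.
Loading dose to hit Cmax,ss on first dose: D_load = D_maint·R ≈ 1651 × 1.07287 ≈ 1771.31 mg.

1771 mg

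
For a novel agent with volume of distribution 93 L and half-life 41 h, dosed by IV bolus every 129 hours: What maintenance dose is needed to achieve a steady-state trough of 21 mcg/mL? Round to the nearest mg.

τ/t½ = 129/41 ≈ 3.1463, so f = (1/2)^(129/41) ≈ 0.112942.
Cmin,ss = (D/Vd)·f/(1−f), so D = Cmin,ss·Vd·(1−f)/f.
D = 21 × 93 × (1−f)/f ≈ 21 × 93 × 7.85410 ≈ 15339.06 mg.

15339 mg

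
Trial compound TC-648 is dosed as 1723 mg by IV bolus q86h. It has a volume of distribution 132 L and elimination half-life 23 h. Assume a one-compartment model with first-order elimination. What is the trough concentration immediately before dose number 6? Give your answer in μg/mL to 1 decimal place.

1.1 μg/mL

f = (1/2)^(τ/t½) = (1/2)^(86/23) ≈ 0.0749.
C₀ = D/Vd = 1723/132 ≈ 13.053 μg/mL.
Before the 6th dose, 5 doses have been given. Superposition: Cmin = C₀·(f + f² + … + f^5).
≈ 13.053 × (0.0749 + 0.0056 + 0.0004 + 0.0000 + 0.0000) ≈ 13.053 × 0.0809 ≈ 1.056 μg/mL.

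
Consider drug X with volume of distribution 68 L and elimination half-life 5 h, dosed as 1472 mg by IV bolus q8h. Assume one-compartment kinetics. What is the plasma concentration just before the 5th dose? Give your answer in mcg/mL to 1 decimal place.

10.5 mcg/mL

f = (1/2)^(τ/t½) = (1/2)^(8/5) ≈ 0.3299.
C₀ = D/Vd = 1472/68 ≈ 21.647 mcg/mL.
Before the 5th dose, 4 doses have been given. Superposition: Cmin = C₀·(f + f² + … + f^4).
≈ 21.647 × (0.3299 + 0.1088 + 0.0359 + 0.0118) ≈ 21.647 × 0.4864 ≈ 10.529 mcg/mL.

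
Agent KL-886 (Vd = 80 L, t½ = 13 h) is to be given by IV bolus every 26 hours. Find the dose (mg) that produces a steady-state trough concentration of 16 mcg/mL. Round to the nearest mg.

3840 mg

τ/t½ = 26/13 ≈ 2, so f = (1/2)^(26/13) ≈ 0.250000.
Cmin,ss = (D/Vd)·f/(1−f), so D = Cmin,ss·Vd·(1−f)/f.
D = 16 × 80 × (1−f)/f ≈ 16 × 80 × 3.00000 ≈ 3840.00 mg.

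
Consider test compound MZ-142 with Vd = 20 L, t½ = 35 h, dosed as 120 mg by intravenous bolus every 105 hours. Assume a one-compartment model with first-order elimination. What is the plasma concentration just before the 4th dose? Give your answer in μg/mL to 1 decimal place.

f = (1/2)^(τ/t½) = (1/2)^(105/35) ≈ 0.1250.
C₀ = D/Vd = 120/20 ≈ 6.000 μg/mL.
Before the 4th dose, 3 doses have been given. Superposition: Cmin = C₀·(f + f² + … + f^3).
≈ 6.000 × (0.1250 + 0.0156 + 0.0020) ≈ 6.000 × 0.1426 ≈ 0.856 μg/mL.

0.9 μg/mL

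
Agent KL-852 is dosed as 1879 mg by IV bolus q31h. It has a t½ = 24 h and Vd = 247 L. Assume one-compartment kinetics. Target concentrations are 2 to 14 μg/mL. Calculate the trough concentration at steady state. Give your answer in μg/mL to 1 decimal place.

Over one 31-h interval, 31/24 ≈ 1.2917 half-lives elapse, leaving f ≈ 0.4085 of each dose.
Single-dose peak C₀ = D/Vd = 1879/247 ≈ 7.607 μg/mL.
Steady-state trough Cmin,ss = C₀·f/(1−f) ≈ 7.607 × 0.4085/0.5915 ≈ 5.254 μg/mL.
Trough 5.3 μg/mL vs MEC 2 μg/mL: adequate.

5.3 μg/mL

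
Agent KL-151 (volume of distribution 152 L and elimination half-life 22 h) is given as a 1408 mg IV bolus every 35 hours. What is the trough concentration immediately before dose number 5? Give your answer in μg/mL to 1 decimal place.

4.5 μg/mL

f = (1/2)^(τ/t½) = (1/2)^(35/22) ≈ 0.3320.
C₀ = D/Vd = 1408/152 ≈ 9.263 μg/mL.
Before the 5th dose, 4 doses have been given. Superposition: Cmin = C₀·(f + f² + … + f^4).
≈ 9.263 × (0.3320 + 0.1102 + 0.0366 + 0.0121) ≈ 9.263 × 0.4909 ≈ 4.547 μg/mL.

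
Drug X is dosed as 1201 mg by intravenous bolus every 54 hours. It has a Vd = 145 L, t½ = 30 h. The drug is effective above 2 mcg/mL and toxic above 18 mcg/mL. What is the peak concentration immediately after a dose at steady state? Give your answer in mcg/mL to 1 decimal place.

Over one 54-h interval, 54/30 ≈ 1.8 half-lives elapse, leaving f ≈ 0.2872 of each dose.
At steady state, accumulation factor R = 1/(1 − e^(−kτ)) ≈ 1.4029.
Each bolus raises the concentration by D/Vd = 1201/145 ≈ 8.283 mcg/mL.
Steady-state peak Cmax,ss = C₀·R ≈ 8.283 × 1.4029 ≈ 11.620 mcg/mL.
Peak 11.6 mcg/mL vs MTC 18 mcg/mL: below toxic threshold.

11.6 mcg/mL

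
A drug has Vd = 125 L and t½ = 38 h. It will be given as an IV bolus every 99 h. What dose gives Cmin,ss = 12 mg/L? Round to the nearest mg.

τ/t½ = 99/38 ≈ 2.6053, so f = (1/2)^(99/38) ≈ 0.164338.
Cmin,ss = (D/Vd)·f/(1−f), so D = Cmin,ss·Vd·(1−f)/f.
D = 12 × 125 × (1−f)/f ≈ 12 × 125 × 5.08502 ≈ 7627.53 mg.

7628 mg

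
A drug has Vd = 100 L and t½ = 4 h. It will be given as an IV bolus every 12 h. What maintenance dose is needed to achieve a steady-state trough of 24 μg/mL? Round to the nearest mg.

τ/t½ = 12/4 ≈ 3, so f = (1/2)^(12/4) ≈ 0.125000.
Cmin,ss = (D/Vd)·f/(1−f), so D = Cmin,ss·Vd·(1−f)/f.
D = 24 × 100 × (1−f)/f ≈ 24 × 100 × 7.00000 ≈ 16800.00 mg.

16800 mg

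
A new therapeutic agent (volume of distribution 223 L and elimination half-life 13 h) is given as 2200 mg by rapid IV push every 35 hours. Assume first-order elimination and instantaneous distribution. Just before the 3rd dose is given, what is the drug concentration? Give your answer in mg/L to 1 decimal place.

f = (1/2)^(τ/t½) = (1/2)^(35/13) ≈ 0.1547.
C₀ = D/Vd = 2200/223 ≈ 9.865 mg/L.
Before the 3rd dose, 2 doses have been given. Superposition: Cmin = C₀·(f + f²).
≈ 9.865 × (0.1547 + 0.0239) ≈ 9.865 × 0.1786 ≈ 1.762 mg/L.

1.8 mg/L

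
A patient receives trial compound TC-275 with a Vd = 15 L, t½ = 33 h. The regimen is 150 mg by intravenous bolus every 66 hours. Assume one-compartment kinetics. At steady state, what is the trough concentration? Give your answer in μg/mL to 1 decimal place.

τ = 66 h = 2 half-lives, so f = (1/2)^2 = 0.25.
Accumulation ratio R = 1/(1 − f) = 1/0.75 = 4/3.
Single-dose peak C₀ = D/Vd = 150/15 = 10 μg/mL.
Steady-state peak Cmax,ss = C₀·R = 10 × 4/3 ≈ 13.333 μg/mL.
Steady-state trough Cmin,ss = Cmax,ss·f ≈ 13.333 × 0.25 ≈ 3.333 μg/mL.

3.3 μg/mL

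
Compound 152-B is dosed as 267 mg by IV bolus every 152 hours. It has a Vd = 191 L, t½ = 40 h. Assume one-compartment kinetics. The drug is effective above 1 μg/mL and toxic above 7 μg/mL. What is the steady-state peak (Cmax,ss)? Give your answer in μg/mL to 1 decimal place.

k = ln2/t½ = ln2/40 ≈ 0.017329 h⁻¹; fraction remaining f = e^(−kτ) = e^(−0.017329×152) ≈ 0.0718.
Accumulation ratio R = 1/(1 − f) ≈ 1/0.9282 ≈ 1.0774.
Single-dose peak C₀ = D/Vd = 267/191 ≈ 1.398 μg/mL.
Steady-state peak Cmax,ss = C₀·R ≈ 1.398 × 1.0774 ≈ 1.506 μg/mL.
Peak 1.5 μg/mL vs MTC 7 μg/mL: below toxic threshold.

1.5 μg/mL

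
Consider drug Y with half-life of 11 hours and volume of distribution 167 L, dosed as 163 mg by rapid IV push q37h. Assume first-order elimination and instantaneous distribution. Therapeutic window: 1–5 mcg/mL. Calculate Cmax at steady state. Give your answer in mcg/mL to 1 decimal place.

1.1 mcg/mL

τ/t½ = 37/11 ≈ 3.3636, so fraction remaining f = (1/2)^(37/11) ≈ 0.0972.
At steady state, accumulation factor R = 1/(1 − e^(−kτ)) ≈ 1.1077.
Single-dose peak C₀ = D/Vd = 163/167 ≈ 0.976 mcg/mL.
Steady-state peak Cmax,ss = C₀·R ≈ 0.976 × 1.1077 ≈ 1.081 mcg/mL.
Peak 1.1 mcg/mL vs MTC 5 mcg/mL: below toxic threshold.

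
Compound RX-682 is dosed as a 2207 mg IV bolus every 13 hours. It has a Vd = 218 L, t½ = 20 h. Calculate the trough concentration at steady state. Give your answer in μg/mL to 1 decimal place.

17.8 μg/mL

τ/t½ = 13/20 ≈ 0.65, so fraction remaining f = (1/2)^(13/20) ≈ 0.6373.
Single-dose peak C₀ = D/Vd = 2207/218 ≈ 10.124 μg/mL.
Steady-state trough Cmin,ss = C₀·f/(1−f) ≈ 10.124 × 0.6373/0.3627 ≈ 17.789 μg/mL.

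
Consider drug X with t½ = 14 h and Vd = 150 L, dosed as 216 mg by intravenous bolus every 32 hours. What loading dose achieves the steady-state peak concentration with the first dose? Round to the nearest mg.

f = (1/2)^(32/14) ≈ 0.205084; accumulation ratio R = 1/(1−f) ≈ 1.25799.
Loading dose to hit Cmax,ss on first dose: D_load = D_maint·R ≈ 216 × 1.25799 ≈ 271.73 mg.

272 mg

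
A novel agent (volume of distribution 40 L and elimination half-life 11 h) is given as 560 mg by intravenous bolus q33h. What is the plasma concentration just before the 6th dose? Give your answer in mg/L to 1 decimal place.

2.0 mg/L

f = (1/2)^(τ/t½) = (1/2)^(33/11) ≈ 0.1250.
C₀ = D/Vd = 560/40 ≈ 14.000 mg/L.
Before the 6th dose, 5 doses have been given. Superposition: Cmin = C₀·(f + f² + … + f^5).
≈ 14.000 × (0.1250 + 0.0156 + 0.0020 + 0.0002 + 0.0000) ≈ 14.000 × 0.1428 ≈ 1.999 mg/L.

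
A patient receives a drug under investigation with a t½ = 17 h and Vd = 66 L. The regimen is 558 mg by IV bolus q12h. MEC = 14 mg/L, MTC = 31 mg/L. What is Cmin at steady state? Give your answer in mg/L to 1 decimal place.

13.4 mg/L

Over one 12-h interval, 12/17 ≈ 0.70588 half-lives elapse, leaving f ≈ 0.6131 of each dose.
At steady state, accumulation factor R = 1/(1 − e^(−kτ)) ≈ 2.5846.
Each bolus raises the concentration by D/Vd = 558/66 ≈ 8.455 mg/L.
Cmax,ss = C₀/(1 − f) ≈ 8.455/0.3869 ≈ 21.853 mg/L.
Steady-state trough Cmin,ss = Cmax,ss·f ≈ 21.853 × 0.6131 ≈ 13.398 mg/L.
Trough 13.4 mg/L vs MEC 14 mg/L: subtherapeutic.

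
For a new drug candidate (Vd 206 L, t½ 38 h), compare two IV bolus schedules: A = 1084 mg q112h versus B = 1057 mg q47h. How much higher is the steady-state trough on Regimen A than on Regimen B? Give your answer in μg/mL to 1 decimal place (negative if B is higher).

-3.0 μg/mL

Regimen A: f = (1/2)^(112/38) ≈ 0.1296; Cmin,ss = (1084/206)·f/(1−f) ≈ 0.784 μg/mL.
Regimen B: f = (1/2)^(47/38) ≈ 0.4243; Cmin,ss = (1057/206)·f/(1−f) ≈ 3.782 μg/mL.
Difference ≈ 0.784 − 3.782 ≈ -2.998 μg/mL.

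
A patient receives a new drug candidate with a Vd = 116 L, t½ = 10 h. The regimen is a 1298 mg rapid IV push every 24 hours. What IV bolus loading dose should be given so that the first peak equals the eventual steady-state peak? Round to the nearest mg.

f = (1/2)^(24/10) ≈ 0.189465; accumulation ratio R = 1/(1−f) ≈ 1.23375.
Loading dose to hit Cmax,ss on first dose: D_load = D_maint·R ≈ 1298 × 1.23375 ≈ 1601.41 mg.

1601 mg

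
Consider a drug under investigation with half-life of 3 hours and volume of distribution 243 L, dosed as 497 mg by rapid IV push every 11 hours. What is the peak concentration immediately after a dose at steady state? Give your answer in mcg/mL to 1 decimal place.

2.2 mcg/mL

Over one 11-h interval, 11/3 ≈ 3.6667 half-lives elapse, leaving f ≈ 0.0787 of each dose.
At steady state, accumulation factor R = 1/(1 − e^(−kτ)) ≈ 1.0854.
Each bolus raises the concentration by D/Vd = 497/243 ≈ 2.045 mcg/mL.
Steady-state peak Cmax,ss = C₀·R ≈ 2.045 × 1.0854 ≈ 2.220 mcg/mL.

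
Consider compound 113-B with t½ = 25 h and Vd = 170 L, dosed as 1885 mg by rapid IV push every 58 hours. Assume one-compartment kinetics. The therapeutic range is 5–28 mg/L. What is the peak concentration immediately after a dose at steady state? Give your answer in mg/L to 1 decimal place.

13.9 mg/L

k = ln2/t½ = ln2/25 ≈ 0.027726 h⁻¹; fraction remaining f = e^(−kτ) = e^(−0.027726×58) ≈ 0.2003.
Accumulation ratio R = 1/(1 − f) ≈ 1/0.7997 ≈ 1.2505.
Each bolus raises the concentration by D/Vd = 1885/170 ≈ 11.088 mg/L.
Steady-state peak Cmax,ss = C₀·R ≈ 11.088 × 1.2505 ≈ 13.866 mg/L.
Peak 13.9 mg/L vs MTC 28 mg/L: below toxic threshold.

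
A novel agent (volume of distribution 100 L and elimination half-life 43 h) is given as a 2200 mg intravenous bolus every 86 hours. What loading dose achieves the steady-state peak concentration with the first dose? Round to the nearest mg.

2933 mg

f = (1/2)^(86/43) ≈ 0.250000; accumulation ratio R = 1/(1−f) ≈ 1.33333.
Loading dose to hit Cmax,ss on first dose: D_load = D_maint·R ≈ 2200 × 1.33333 ≈ 2933.33 mg.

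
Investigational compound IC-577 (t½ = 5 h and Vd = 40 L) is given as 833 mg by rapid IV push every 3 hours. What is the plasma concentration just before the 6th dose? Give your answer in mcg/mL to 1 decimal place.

f = (1/2)^(τ/t½) = (1/2)^(3/5) ≈ 0.6598.
C₀ = D/Vd = 833/40 ≈ 20.825 mcg/mL.
Before the 6th dose, 5 doses have been given. Superposition: Cmin = C₀·(f + f² + … + f^5).
≈ 20.825 × (0.6598 + 0.4353 + 0.2872 + 0.1895 + 0.1250) ≈ 20.825 × 1.6968 ≈ 35.336 mcg/mL.

35.3 mcg/mL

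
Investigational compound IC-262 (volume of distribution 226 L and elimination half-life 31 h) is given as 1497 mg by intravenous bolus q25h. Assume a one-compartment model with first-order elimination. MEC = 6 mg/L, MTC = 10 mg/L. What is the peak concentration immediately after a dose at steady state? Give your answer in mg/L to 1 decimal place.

15.5 mg/L

k = ln2/t½ = ln2/31 ≈ 0.022360 h⁻¹; fraction remaining f = e^(−kτ) = e^(−0.022360×25) ≈ 0.5718.
At steady state, accumulation factor R = 1/(1 − e^(−kτ)) ≈ 2.3354.
Single-dose peak C₀ = D/Vd = 1497/226 ≈ 6.624 mg/L.
Steady-state peak Cmax,ss = C₀·R ≈ 6.624 × 2.3354 ≈ 15.470 mg/L.
Peak 15.5 mg/L vs MTC 10 mg/L: exceeds toxic threshold.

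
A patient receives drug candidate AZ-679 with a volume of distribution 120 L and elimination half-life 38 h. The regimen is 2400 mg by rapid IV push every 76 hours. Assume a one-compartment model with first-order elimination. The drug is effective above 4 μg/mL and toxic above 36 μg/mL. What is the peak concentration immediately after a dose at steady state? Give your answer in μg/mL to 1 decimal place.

26.7 μg/mL

The dosing interval is 2 half-lives, so f = 2^(−2) = 0.25.
Accumulation ratio R = 1/(1 − f) = 1/0.75 = 4/3.
Single-dose peak C₀ = D/Vd = 2400/120 = 20 μg/mL.
Steady-state peak Cmax,ss = C₀·R = 20 × 4/3 ≈ 26.667 μg/mL.
Peak 26.7 μg/mL vs MTC 36 μg/mL: below toxic threshold.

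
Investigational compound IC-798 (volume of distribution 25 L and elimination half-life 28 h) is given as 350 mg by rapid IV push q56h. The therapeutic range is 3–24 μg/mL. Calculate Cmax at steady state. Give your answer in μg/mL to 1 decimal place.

τ = 56 h = 2 half-lives, so f = (1/2)^2 = 0.25.
Accumulation ratio R = 1/(1 − f) = 1/0.75 = 4/3.
Single-dose peak C₀ = D/Vd = 350/25 = 14 μg/mL.
Steady-state peak Cmax,ss = C₀·R = 14 × 4/3 ≈ 18.667 μg/mL.
Peak 18.7 μg/mL vs MTC 24 μg/mL: below toxic threshold.

18.7 μg/mL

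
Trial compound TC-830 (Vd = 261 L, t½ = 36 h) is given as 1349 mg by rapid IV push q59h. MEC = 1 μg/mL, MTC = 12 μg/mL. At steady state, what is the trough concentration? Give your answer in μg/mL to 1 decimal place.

k = ln2/t½ = ln2/36 ≈ 0.019254 h⁻¹; fraction remaining f = e^(−kτ) = e^(−0.019254×59) ≈ 0.3211.
At steady state, accumulation factor R = 1/(1 − e^(−kτ)) ≈ 1.4730.
Each bolus raises the concentration by D/Vd = 1349/261 ≈ 5.169 μg/mL.
Cmax,ss = C₀/(1 − f) ≈ 5.169/0.6789 ≈ 7.614 μg/mL.
One interval later, Cmin,ss = Cmax,ss·e^(−kτ) ≈ 7.614 × 0.3211 ≈ 2.445 μg/mL.
Trough 2.4 μg/mL vs MEC 1 μg/mL: adequate.

2.4 μg/mL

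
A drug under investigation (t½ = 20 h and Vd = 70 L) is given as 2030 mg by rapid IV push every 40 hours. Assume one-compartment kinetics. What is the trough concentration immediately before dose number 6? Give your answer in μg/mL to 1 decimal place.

f = (1/2)^(τ/t½) = (1/2)^(40/20) ≈ 0.2500.
C₀ = D/Vd = 2030/70 ≈ 29.000 μg/mL.
Before the 6th dose, 5 doses have been given. Superposition: Cmin = C₀·(f + f² + … + f^5).
≈ 29.000 × (0.2500 + 0.0625 + 0.0156 + 0.0039 + 0.0010) ≈ 29.000 × 0.3330 ≈ 9.657 μg/mL.

9.7 μg/mL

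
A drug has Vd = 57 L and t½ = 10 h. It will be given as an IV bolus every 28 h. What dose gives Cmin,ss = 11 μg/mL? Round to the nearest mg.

3740 mg

τ/t½ = 28/10 ≈ 2.8, so f = (1/2)^(28/10) ≈ 0.143587.
Cmin,ss = (D/Vd)·f/(1−f), so D = Cmin,ss·Vd·(1−f)/f.
D = 11 × 57 × (1−f)/f ≈ 11 × 57 × 5.96442 ≈ 3739.69 mg.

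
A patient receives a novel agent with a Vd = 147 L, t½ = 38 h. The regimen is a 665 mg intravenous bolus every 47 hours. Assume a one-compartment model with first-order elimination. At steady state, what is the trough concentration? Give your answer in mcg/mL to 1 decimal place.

3.3 mcg/mL

τ/t½ = 47/38 ≈ 1.2368, so fraction remaining f = (1/2)^(47/38) ≈ 0.4243.
Each bolus raises the concentration by D/Vd = 665/147 ≈ 4.524 mcg/mL.
Steady-state trough Cmin,ss = C₀·f/(1−f) ≈ 4.524 × 0.4243/0.5757 ≈ 3.334 mcg/mL.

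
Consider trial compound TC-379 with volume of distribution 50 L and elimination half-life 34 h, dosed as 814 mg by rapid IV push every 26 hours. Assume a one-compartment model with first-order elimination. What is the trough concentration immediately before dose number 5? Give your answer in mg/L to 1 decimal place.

f = (1/2)^(τ/t½) = (1/2)^(26/34) ≈ 0.5886.
C₀ = D/Vd = 814/50 ≈ 16.280 mg/L.
Before the 5th dose, 4 doses have been given. Superposition: Cmin = C₀·(f + f² + … + f^4).
≈ 16.280 × (0.5886 + 0.3464 + 0.2039 + 0.1200) ≈ 16.280 × 1.2589 ≈ 20.495 mg/L.

20.5 mg/L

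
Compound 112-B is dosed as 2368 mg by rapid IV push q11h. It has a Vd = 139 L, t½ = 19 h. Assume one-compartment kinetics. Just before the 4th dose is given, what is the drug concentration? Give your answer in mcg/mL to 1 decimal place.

f = (1/2)^(τ/t½) = (1/2)^(11/19) ≈ 0.6695.
C₀ = D/Vd = 2368/139 ≈ 17.036 mcg/mL.
Before the 4th dose, 3 doses have been given. Superposition: Cmin = C₀·(f + f² + … + f^3).
≈ 17.036 × (0.6695 + 0.4482 + 0.3001) ≈ 17.036 × 1.4178 ≈ 24.154 mcg/mL.

24.2 mcg/mL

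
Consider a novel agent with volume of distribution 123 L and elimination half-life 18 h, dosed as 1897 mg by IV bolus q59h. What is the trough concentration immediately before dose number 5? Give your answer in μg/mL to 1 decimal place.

1.8 μg/mL

f = (1/2)^(τ/t½) = (1/2)^(59/18) ≈ 0.1031.
C₀ = D/Vd = 1897/123 ≈ 15.423 μg/mL.
Before the 5th dose, 4 doses have been given. Superposition: Cmin = C₀·(f + f² + … + f^4).
≈ 15.423 × (0.1031 + 0.0106 + 0.0011 + 0.0001) ≈ 15.423 × 0.1149 ≈ 1.772 μg/mL.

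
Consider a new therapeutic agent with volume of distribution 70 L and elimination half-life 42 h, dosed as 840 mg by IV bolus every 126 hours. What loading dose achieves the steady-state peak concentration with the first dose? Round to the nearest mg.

960 mg

f = (1/2)^(126/42) ≈ 0.125000; accumulation ratio R = 1/(1−f) ≈ 1.14286.
Loading dose to hit Cmax,ss on first dose: D_load = D_maint·R ≈ 840 × 1.14286 ≈ 960.00 mg.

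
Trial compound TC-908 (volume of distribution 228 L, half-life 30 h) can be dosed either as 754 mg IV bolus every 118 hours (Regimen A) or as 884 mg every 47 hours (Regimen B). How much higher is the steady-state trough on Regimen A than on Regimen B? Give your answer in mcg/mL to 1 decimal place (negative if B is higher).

-1.7 mcg/mL

Regimen A: f = (1/2)^(118/30) ≈ 0.0655; Cmin,ss = (754/228)·f/(1−f) ≈ 0.232 mcg/mL.
Regimen B: f = (1/2)^(47/30) ≈ 0.3376; Cmin,ss = (884/228)·f/(1−f) ≈ 1.976 mcg/mL.
Difference ≈ 0.232 − 1.976 ≈ -1.744 mcg/mL.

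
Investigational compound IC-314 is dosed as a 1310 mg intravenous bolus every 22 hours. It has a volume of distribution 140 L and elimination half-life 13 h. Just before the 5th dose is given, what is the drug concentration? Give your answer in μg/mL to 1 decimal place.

4.2 μg/mL

f = (1/2)^(τ/t½) = (1/2)^(22/13) ≈ 0.3094.
C₀ = D/Vd = 1310/140 ≈ 9.357 μg/mL.
Before the 5th dose, 4 doses have been given. Superposition: Cmin = C₀·(f + f² + … + f^4).
≈ 9.357 × (0.3094 + 0.0957 + 0.0296 + 0.0092) ≈ 9.357 × 0.4439 ≈ 4.154 μg/mL.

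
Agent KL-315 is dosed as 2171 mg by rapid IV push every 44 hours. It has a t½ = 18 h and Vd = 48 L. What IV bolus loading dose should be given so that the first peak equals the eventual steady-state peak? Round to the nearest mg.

2660 mg

f = (1/2)^(44/18) ≈ 0.183717; accumulation ratio R = 1/(1−f) ≈ 1.22507.
Loading dose to hit Cmax,ss on first dose: D_load = D_maint·R ≈ 2171 × 1.22507 ≈ 2659.63 mg.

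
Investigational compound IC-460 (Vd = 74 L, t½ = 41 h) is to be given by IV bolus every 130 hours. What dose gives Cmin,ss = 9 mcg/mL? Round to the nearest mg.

5331 mg

τ/t½ = 130/41 ≈ 3.1707, so f = (1/2)^(130/41) ≈ 0.111049.
Cmin,ss = (D/Vd)·f/(1−f), so D = Cmin,ss·Vd·(1−f)/f.
D = 9 × 74 × (1−f)/f ≈ 9 × 74 × 8.00503 ≈ 5331.35 mg.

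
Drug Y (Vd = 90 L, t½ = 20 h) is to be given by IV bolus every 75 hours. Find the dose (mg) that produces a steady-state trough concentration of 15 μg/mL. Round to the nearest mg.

16813 mg

τ/t½ = 75/20 ≈ 3.75, so f = (1/2)^(75/20) ≈ 0.074325.
Cmin,ss = (D/Vd)·f/(1−f), so D = Cmin,ss·Vd·(1−f)/f.
D = 15 × 90 × (1−f)/f ≈ 15 × 90 × 12.45442 ≈ 16813.47 mg.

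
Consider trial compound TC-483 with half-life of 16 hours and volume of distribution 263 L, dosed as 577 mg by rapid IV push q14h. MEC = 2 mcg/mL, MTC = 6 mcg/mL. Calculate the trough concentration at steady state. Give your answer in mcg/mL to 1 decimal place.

Over one 14-h interval, 14/16 ≈ 0.875 half-lives elapse, leaving f ≈ 0.5453 of each dose.
Single-dose peak C₀ = D/Vd = 577/263 ≈ 2.194 mcg/mL.
Steady-state trough Cmin,ss = C₀·f/(1−f) ≈ 2.194 × 0.5453/0.4547 ≈ 2.631 mcg/mL.
Trough 2.6 mcg/mL vs MEC 2 mcg/mL: adequate.

2.6 mcg/mL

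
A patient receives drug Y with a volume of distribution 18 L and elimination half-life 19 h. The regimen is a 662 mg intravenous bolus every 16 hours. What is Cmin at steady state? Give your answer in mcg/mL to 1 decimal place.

Over one 16-h interval, 16/19 ≈ 0.84211 half-lives elapse, leaving f ≈ 0.5578 of each dose.
Single-dose peak C₀ = D/Vd = 662/18 ≈ 36.778 mcg/mL.
Steady-state trough Cmin,ss = C₀·f/(1−f) ≈ 36.778 × 0.5578/0.4422 ≈ 46.393 mcg/mL.

46.4 mcg/mL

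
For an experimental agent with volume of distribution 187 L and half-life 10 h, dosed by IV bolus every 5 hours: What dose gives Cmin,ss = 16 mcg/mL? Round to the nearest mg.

1239 mg

τ/t½ = 5/10 ≈ 0.5, so f = (1/2)^(5/10) ≈ 0.707107.
Cmin,ss = (D/Vd)·f/(1−f), so D = Cmin,ss·Vd·(1−f)/f.
D = 16 × 187 × (1−f)/f ≈ 16 × 187 × 0.41421 ≈ 1239.32 mg.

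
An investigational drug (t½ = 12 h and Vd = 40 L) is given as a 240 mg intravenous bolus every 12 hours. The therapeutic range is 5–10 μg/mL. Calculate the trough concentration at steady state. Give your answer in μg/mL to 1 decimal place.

6.0 μg/mL

τ = 12 h = 1 half-life, so f = (1/2)^1 = 0.5.
Accumulation ratio R = 1/(1 − f) = 1/0.5 = 2/1.
Single-dose peak C₀ = D/Vd = 240/40 = 6 μg/mL.
Steady-state peak Cmax,ss = C₀·R = 6 × 2/1 ≈ 12.000 μg/mL.
Steady-state trough Cmin,ss = Cmax,ss·f ≈ 12.000 × 0.5 ≈ 6.000 μg/mL.
Trough 6.0 μg/mL vs MEC 5 μg/mL: adequate.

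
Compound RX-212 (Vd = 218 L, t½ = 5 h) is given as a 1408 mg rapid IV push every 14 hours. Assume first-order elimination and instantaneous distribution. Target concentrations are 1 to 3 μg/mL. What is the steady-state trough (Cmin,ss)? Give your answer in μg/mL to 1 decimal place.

τ/t½ = 14/5 ≈ 2.8, so fraction remaining f = (1/2)^(14/5) ≈ 0.1436.
At steady state, accumulation factor R = 1/(1 − e^(−kτ)) ≈ 1.1677.
Each bolus raises the concentration by D/Vd = 1408/218 ≈ 6.459 μg/mL.
Cmax,ss = C₀/(1 − f) ≈ 6.459/0.8564 ≈ 7.542 μg/mL.
Steady-state trough Cmin,ss = Cmax,ss·f ≈ 7.542 × 0.1436 ≈ 1.083 μg/mL.
Trough 1.1 μg/mL vs MEC 1 μg/mL: adequate.

1.1 μg/mL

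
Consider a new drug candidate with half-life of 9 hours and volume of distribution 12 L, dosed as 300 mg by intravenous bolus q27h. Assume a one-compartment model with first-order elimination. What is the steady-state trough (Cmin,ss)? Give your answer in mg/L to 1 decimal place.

3.6 mg/L

The dosing interval is 3 half-lives, so f = 2^(−3) = 0.125.
At steady state, R = 1/(1 − 0.125) = 8/7.
Single-dose peak C₀ = D/Vd = 300/12 = 25 mg/L.
Steady-state peak Cmax,ss = C₀·R = 25 × 8/7 ≈ 28.571 mg/L.
Steady-state trough Cmin,ss = Cmax,ss·f ≈ 28.571 × 0.125 ≈ 3.571 mg/L.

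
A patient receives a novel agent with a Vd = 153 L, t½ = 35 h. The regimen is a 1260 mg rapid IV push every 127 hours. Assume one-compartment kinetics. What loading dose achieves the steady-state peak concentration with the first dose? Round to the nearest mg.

f = (1/2)^(127/35) ≈ 0.080852; accumulation ratio R = 1/(1−f) ≈ 1.08796.
Loading dose to hit Cmax,ss on first dose: D_load = D_maint·R ≈ 1260 × 1.08796 ≈ 1370.83 mg.

1371 mg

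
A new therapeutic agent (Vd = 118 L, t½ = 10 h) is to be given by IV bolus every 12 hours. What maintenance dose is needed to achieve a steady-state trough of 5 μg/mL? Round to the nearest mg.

τ/t½ = 12/10 ≈ 1.2, so f = (1/2)^(12/10) ≈ 0.435275.
Cmin,ss = (D/Vd)·f/(1−f), so D = Cmin,ss·Vd·(1−f)/f.
D = 5 × 118 × (1−f)/f ≈ 5 × 118 × 1.29740 ≈ 765.47 mg.

765 mg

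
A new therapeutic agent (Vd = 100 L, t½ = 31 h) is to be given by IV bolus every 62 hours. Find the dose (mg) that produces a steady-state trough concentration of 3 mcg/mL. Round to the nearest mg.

τ/t½ = 62/31 ≈ 2, so f = (1/2)^(62/31) ≈ 0.250000.
Cmin,ss = (D/Vd)·f/(1−f), so D = Cmin,ss·Vd·(1−f)/f.
D = 3 × 100 × (1−f)/f ≈ 3 × 100 × 3.00000 ≈ 900.00 mg.

900 mg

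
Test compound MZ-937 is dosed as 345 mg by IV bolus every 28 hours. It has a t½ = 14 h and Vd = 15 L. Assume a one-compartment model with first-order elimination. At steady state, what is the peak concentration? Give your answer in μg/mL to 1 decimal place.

The dosing interval is 2 half-lives, so f = 2^(−2) = 0.25.
Accumulation ratio R = 1/(1 − f) = 1/0.75 = 4/3.
Single-dose peak C₀ = D/Vd = 345/15 = 23 μg/mL.
Steady-state peak Cmax,ss = C₀·R = 23 × 4/3 ≈ 30.667 μg/mL.

30.7 μg/mL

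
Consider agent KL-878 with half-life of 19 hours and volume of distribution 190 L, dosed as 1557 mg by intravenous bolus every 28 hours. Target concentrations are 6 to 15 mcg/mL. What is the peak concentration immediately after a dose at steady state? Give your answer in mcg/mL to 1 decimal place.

12.8 mcg/mL

Over one 28-h interval, 28/19 ≈ 1.4737 half-lives elapse, leaving f ≈ 0.3601 of each dose.
At steady state, accumulation factor R = 1/(1 − e^(−kτ)) ≈ 1.5627.
Single-dose peak C₀ = D/Vd = 1557/190 ≈ 8.195 mcg/mL.
Steady-state peak Cmax,ss = C₀·R ≈ 8.195 × 1.5627 ≈ 12.806 mcg/mL.
Peak 12.8 mcg/mL vs MTC 15 mcg/mL: below toxic threshold.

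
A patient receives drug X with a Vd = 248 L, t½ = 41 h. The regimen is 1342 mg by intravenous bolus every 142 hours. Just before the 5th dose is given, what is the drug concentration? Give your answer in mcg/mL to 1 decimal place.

0.5 mcg/mL

f = (1/2)^(τ/t½) = (1/2)^(142/41) ≈ 0.0907.
C₀ = D/Vd = 1342/248 ≈ 5.411 mcg/mL.
Before the 5th dose, 4 doses have been given. Superposition: Cmin = C₀·(f + f² + … + f^4).
≈ 5.411 × (0.0907 + 0.0082 + 0.0007 + 0.0001) ≈ 5.411 × 0.0997 ≈ 0.539 mcg/mL.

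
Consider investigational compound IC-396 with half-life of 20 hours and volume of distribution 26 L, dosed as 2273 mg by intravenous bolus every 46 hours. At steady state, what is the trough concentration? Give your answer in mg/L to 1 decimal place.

Over one 46-h interval, 46/20 ≈ 2.3 half-lives elapse, leaving f ≈ 0.2031 of each dose.
At steady state, accumulation factor R = 1/(1 − e^(−kτ)) ≈ 1.2549.
Single-dose peak C₀ = D/Vd = 2273/26 ≈ 87.423 mg/L.
Cmax,ss = C₀/(1 − f) ≈ 87.423/0.7969 ≈ 109.704 mg/L.
One interval later, Cmin,ss = Cmax,ss·e^(−kτ) ≈ 109.704 × 0.2031 ≈ 22.281 mg/L.

22.3 mg/L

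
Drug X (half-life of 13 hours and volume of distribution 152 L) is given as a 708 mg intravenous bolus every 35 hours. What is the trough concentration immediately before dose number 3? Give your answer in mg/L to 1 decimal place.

0.8 mg/L

f = (1/2)^(τ/t½) = (1/2)^(35/13) ≈ 0.1547.
C₀ = D/Vd = 708/152 ≈ 4.658 mg/L.
Before the 3rd dose, 2 doses have been given. Superposition: Cmin = C₀·(f + f²).
≈ 4.658 × (0.1547 + 0.0239) ≈ 4.658 × 0.1786 ≈ 0.832 mg/L.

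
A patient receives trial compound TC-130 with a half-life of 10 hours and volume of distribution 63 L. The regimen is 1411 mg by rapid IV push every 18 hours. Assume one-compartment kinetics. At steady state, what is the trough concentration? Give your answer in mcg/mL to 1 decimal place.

Over one 18-h interval, 18/10 ≈ 1.8 half-lives elapse, leaving f ≈ 0.2872 of each dose.
Accumulation ratio R = 1/(1 − f) ≈ 1/0.7128 ≈ 1.4029.
Each bolus raises the concentration by D/Vd = 1411/63 ≈ 22.397 mcg/mL.
Steady-state peak Cmax,ss = C₀·R ≈ 22.397 × 1.4029 ≈ 31.421 mcg/mL.
One interval later, Cmin,ss = Cmax,ss·e^(−kτ) ≈ 31.421 × 0.2872 ≈ 9.024 mcg/mL.

9.0 mcg/mL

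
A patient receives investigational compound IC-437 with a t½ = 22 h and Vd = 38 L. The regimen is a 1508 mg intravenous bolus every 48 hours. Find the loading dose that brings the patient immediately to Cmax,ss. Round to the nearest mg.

1934 mg

f = (1/2)^(48/22) ≈ 0.220398; accumulation ratio R = 1/(1−f) ≈ 1.28271.
Loading dose to hit Cmax,ss on first dose: D_load = D_maint·R ≈ 1508 × 1.28271 ≈ 1934.33 mg.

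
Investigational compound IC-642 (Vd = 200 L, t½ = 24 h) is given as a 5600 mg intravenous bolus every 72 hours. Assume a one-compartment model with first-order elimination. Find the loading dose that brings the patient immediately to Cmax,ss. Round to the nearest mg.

6400 mg

f = (1/2)^(72/24) ≈ 0.125000; accumulation ratio R = 1/(1−f) ≈ 1.14286.
Loading dose to hit Cmax,ss on first dose: D_load = D_maint·R ≈ 5600 × 1.14286 ≈ 6400.02 mg.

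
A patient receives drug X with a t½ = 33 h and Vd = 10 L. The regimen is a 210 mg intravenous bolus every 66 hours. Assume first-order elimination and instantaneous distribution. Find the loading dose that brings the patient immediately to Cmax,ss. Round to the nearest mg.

280 mg

f = (1/2)^(66/33) ≈ 0.250000; accumulation ratio R = 1/(1−f) ≈ 1.33333.
Loading dose to hit Cmax,ss on first dose: D_load = D_maint·R ≈ 210 × 1.33333 ≈ 280.00 mg.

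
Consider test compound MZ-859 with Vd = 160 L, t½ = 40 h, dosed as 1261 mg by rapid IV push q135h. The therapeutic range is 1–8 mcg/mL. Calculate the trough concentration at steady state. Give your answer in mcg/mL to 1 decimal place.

0.8 mcg/mL

τ/t½ = 135/40 ≈ 3.375, so fraction remaining f = (1/2)^(135/40) ≈ 0.0964.
Accumulation ratio R = 1/(1 − f) ≈ 1/0.9036 ≈ 1.1067.
Each bolus raises the concentration by D/Vd = 1261/160 ≈ 7.881 mcg/mL.
Cmax,ss = C₀/(1 − f) ≈ 7.881/0.9036 ≈ 8.722 mcg/mL.
Steady-state trough Cmin,ss = Cmax,ss·f ≈ 8.722 × 0.0964 ≈ 0.841 mcg/mL.
Trough 0.8 mcg/mL vs MEC 1 mcg/mL: subtherapeutic.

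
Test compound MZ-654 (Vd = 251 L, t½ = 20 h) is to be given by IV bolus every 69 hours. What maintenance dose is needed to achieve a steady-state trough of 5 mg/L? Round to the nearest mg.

12460 mg

τ/t½ = 69/20 ≈ 3.45, so f = (1/2)^(69/20) ≈ 0.091505.
Cmin,ss = (D/Vd)·f/(1−f), so D = Cmin,ss·Vd·(1−f)/f.
D = 5 × 251 × (1−f)/f ≈ 5 × 251 × 9.92836 ≈ 12460.09 mg.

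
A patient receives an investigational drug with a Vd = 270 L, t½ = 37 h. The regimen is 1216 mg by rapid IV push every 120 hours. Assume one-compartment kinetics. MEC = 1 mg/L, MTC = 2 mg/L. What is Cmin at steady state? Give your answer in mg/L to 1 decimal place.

τ/t½ = 120/37 ≈ 3.2432, so fraction remaining f = (1/2)^(120/37) ≈ 0.1056.
At steady state, accumulation factor R = 1/(1 − e^(−kτ)) ≈ 1.1181.
Each bolus raises the concentration by D/Vd = 1216/270 ≈ 4.504 mg/L.
Cmax,ss = C₀/(1 − f) ≈ 4.504/0.8944 ≈ 5.036 mg/L.
One interval later, Cmin,ss = Cmax,ss·e^(−kτ) ≈ 5.036 × 0.1056 ≈ 0.532 mg/L.
Trough 0.5 mg/L vs MEC 1 mg/L: subtherapeutic.

0.5 mg/L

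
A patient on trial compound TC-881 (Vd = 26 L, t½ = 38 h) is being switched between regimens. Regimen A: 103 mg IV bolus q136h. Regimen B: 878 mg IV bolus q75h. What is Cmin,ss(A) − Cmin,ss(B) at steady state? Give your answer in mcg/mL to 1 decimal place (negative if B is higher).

-11.2 mcg/mL

Regimen A: f = (1/2)^(136/38) ≈ 0.0837; Cmin,ss = (103/26)·f/(1−f) ≈ 0.362 mcg/mL.
Regimen B: f = (1/2)^(75/38) ≈ 0.2546; Cmin,ss = (878/26)·f/(1−f) ≈ 11.534 mcg/mL.
Difference ≈ 0.362 − 11.534 ≈ -11.172 mcg/mL.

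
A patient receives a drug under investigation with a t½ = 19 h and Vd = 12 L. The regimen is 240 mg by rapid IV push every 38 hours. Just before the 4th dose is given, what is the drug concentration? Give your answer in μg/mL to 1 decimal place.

6.6 μg/mL

f = (1/2)^(τ/t½) = (1/2)^(38/19) ≈ 0.2500.
C₀ = D/Vd = 240/12 ≈ 20.000 μg/mL.
Before the 4th dose, 3 doses have been given. Superposition: Cmin = C₀·(f + f² + … + f^3).
≈ 20.000 × (0.2500 + 0.0625 + 0.0156) ≈ 20.000 × 0.3281 ≈ 6.562 μg/mL.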